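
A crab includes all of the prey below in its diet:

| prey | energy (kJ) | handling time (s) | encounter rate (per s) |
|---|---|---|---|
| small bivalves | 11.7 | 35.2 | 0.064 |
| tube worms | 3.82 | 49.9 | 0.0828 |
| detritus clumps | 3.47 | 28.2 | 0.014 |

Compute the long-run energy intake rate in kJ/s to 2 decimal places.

0.14 kJ/s

R = Σλ_iE_i / (1 + Σλ_ih_i)
Numerator: 0.064×11.7 + 0.0828×3.82 + 0.014×3.47 = 1.114
Denominator: 1 + 0.064×35.2 + 0.0828×49.9 + 0.014×28.2 = 7.779
R = 1.114/7.779 = 0.1432 kJ/s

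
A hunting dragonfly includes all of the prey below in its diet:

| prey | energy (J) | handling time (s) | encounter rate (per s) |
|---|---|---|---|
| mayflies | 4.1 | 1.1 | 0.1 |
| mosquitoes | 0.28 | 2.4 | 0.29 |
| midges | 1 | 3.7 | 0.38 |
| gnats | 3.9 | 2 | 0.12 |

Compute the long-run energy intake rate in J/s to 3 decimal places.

0.388 J/s

R = (0.1×4.1 + 0.29×0.28 + 0.38×1 + 0.12×3.9) / (1 + 0.1×1.1 + 0.29×2.4 + 0.38×3.7 + 0.12×2) = 1.339/3.452 = 0.3879 J/s.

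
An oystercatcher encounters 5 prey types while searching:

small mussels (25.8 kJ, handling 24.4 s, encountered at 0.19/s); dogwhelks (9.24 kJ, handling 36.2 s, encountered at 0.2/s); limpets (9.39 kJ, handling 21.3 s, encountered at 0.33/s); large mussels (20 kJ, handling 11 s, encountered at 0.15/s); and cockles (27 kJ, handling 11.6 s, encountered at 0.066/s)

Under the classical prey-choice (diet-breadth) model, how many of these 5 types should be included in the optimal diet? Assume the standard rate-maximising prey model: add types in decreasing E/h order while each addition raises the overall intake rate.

E/h in descending order: cockles 2.33, large mussels 1.82, small mussels 1.06, limpets 0.441, dogwhelks 0.255 kJ/s. The optimal diet is the largest prefix of this list for which every included type satisfies E_i/h_i > R on the types above it.
Rate on top 1: 1.009. large mussels: 1.82 > 1.009 → include.
Rate on top 2: 1.4. small mussels: 1.06 < 1.4 → exclude; stop.
Optimal diet: cockles, large mussels — 2 of 5 types.

2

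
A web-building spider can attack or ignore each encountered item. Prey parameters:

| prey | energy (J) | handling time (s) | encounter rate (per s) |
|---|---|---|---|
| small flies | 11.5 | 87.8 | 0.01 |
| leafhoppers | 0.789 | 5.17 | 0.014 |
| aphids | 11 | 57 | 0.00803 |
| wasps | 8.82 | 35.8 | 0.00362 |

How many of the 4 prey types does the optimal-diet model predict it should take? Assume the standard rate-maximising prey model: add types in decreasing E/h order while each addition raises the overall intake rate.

4

E/h in descending order: wasps 0.246, aphids 0.193, leafhoppers 0.153, small flies 0.131 J/s. The optimal diet is the largest prefix of this list for which every included type satisfies E_i/h_i > R on the types above it.
Rate on top 1: 0.02827. aphids: 0.193 > 0.02827 → include.
Rate on top 2: 0.07576. leafhoppers: 0.153 > 0.07576 → include.
Rate on top 3: 0.07911. small flies: 0.131 > 0.07911 → include.
Optimal diet: wasps, aphids, leafhoppers, small flies — 4 of 4 types.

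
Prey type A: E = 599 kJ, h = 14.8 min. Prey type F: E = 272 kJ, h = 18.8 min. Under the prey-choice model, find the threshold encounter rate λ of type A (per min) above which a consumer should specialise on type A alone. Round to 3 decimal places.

At the threshold, the rate on type A alone equals the profitability of type F: λ·599/(1 + λ·14.8) = 272/18.8 = 14.47.
Rearranging, λ(599 − 14.47×14.8) = 14.47, so λ = 14.47/384.9 = 0.03759 per min.

0.038 per min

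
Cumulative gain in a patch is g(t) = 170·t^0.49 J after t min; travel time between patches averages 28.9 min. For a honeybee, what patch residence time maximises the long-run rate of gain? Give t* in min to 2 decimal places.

Maximise g(t)/(T+t): set derivative to zero → g'(t)(T+t) = g(t).
g'(t) = 0.49·170·t^-0.51. Setting 0.49·170·t^-0.51 = 170·t^0.49/(28.9+t) gives 0.49(28.9+t) = t, so 0.51·t = 0.49×28.9.
t* = 0.49×28.9/0.51 = 27.77 min.

27.77 min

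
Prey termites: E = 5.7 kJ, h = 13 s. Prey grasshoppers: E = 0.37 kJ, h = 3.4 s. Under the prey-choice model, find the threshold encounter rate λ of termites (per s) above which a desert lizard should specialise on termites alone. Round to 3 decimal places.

0.025 per s

Drop grasshoppers once their profitability E₂/h₂ falls below the rate achievable on termites alone: E₂/h₂ = λE₁/(1 + λh₁).
Solve for λ: λE₁h₂ = E₂(1 + λh₁) → λ(E₁h₂ − E₂h₁) = E₂ → λ = E₂/(E₁h₂ − E₂h₁).
λ = 0.37/(5.7×3.4 − 0.37×13) = 0.37/14.57 = 0.02539 per s.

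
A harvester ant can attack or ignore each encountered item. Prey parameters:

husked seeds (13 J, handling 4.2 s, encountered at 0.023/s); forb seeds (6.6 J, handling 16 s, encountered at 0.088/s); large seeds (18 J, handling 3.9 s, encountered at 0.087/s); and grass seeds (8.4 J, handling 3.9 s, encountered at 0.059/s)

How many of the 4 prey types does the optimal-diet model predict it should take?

3

E/h in descending order: large seeds 4.62, husked seeds 3.1, grass seeds 2.15, forb seeds 0.412 J/s. The optimal diet is the largest prefix of this list for which every included type satisfies E_i/h_i > R on the types above it.
Rate on top 1: 1.169. husked seeds: 3.1 > 1.169 → include.
Rate on top 2: 1.299. grass seeds: 2.15 > 1.299 → include.
Rate on top 3: 1.417. forb seeds: 0.412 < 1.417 → exclude; stop.
Optimal diet: large seeds, husked seeds, grass seeds — 3 of 4 types.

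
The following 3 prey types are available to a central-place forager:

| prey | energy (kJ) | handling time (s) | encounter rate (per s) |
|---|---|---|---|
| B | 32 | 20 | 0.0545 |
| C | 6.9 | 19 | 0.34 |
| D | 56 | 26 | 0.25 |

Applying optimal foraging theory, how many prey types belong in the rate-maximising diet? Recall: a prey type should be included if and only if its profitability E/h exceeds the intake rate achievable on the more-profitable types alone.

Rank by E/h (kJ/s): D 2.15, B 1.6, C 0.363. Include each in turn until the next type's E/h falls below the running intake rate.
Rate on top 1: 1.867. B: 1.6 < 1.867 → exclude; stop.
Optimal diet: D — 1 of 3 types.

1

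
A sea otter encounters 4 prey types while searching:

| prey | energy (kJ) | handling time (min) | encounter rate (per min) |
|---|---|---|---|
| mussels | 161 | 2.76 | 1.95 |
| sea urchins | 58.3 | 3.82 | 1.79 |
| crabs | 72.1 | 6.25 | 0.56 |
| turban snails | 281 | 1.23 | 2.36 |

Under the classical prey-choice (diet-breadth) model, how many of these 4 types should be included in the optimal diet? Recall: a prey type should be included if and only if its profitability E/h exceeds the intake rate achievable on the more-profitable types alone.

1

E/h in descending order: turban snails 228, mussels 58.3, sea urchins 15.3, crabs 11.5 kJ/min. The optimal diet is the largest prefix of this list for which every included type satisfies E_i/h_i > R on the types above it.
Rate on top 1: 169.9. mussels: 58.3 < 169.9 → exclude; stop.
Optimal diet: turban snails — 1 of 4 types.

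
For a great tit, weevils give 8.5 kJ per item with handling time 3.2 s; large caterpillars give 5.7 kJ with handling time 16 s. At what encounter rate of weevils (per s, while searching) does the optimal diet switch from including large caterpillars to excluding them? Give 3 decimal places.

The zero-one rule: include large caterpillars iff E₂/h₂ > λE₁/(1+λh₁). Equality gives the switch point.
λE₁h₂ = E₂ + λE₂h₁ ⇒ λ = E₂/(E₁h₂ − E₂h₁) = 5.7/(136 − 18.24) = 0.0484 per s.

0.048 per s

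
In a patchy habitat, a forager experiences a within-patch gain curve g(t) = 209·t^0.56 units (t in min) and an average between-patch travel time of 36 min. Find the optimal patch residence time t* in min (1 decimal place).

45.8 min

Optimal t* satisfies g'(t*) = g(t*)/(T + t*).
g'(t) = 0.56·209·t^-0.44. Setting 0.56·209·t^-0.44 = 209·t^0.56/(36+t) gives 0.56(36+t) = t, so 0.44·t = 0.56×36.
t* = 0.56×36/0.44 = 45.82 min.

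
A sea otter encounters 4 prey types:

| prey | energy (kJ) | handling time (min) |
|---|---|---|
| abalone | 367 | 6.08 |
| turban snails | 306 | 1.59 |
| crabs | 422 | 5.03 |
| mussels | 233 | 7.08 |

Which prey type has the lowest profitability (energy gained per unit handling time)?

Profitability E/h (kJ/min): abalone = 367/6.08 = 60.4, turban snails = 306/1.59 = 192, crabs = 422/5.03 = 83.9, mussels = 233/7.08 = 32.9.
Ranked: turban snails > crabs > abalone > mussels.

mussels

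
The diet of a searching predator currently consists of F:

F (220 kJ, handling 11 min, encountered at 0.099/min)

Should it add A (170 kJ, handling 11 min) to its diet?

On F alone, R = ΣλE/(1+Σλh) = 21.78/2.089 = 10.43 kJ/min.
Profitability of A: 170/11 = 15.45 kJ/min.
Since 15.45 > R, including A increases the long-run rate.

Yes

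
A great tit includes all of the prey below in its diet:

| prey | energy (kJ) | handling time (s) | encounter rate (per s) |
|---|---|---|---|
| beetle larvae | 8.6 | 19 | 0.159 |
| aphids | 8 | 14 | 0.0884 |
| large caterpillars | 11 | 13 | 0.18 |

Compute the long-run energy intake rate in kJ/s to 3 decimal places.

Energy encountered per unit search time: 0.159×8.6 + 0.0884×8 + 0.18×11 = 4.055 kJ/s.
Handling time per unit search time: 0.159×19 + 0.0884×14 + 0.18×13 = 6.599.
Rate = 4.055/(1 + 6.599) = 0.5336 kJ/s.

0.534 kJ/s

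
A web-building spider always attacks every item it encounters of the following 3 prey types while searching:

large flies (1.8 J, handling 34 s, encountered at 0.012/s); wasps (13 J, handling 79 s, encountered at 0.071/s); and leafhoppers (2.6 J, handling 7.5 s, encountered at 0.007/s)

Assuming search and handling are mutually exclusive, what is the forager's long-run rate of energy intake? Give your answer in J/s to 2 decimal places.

0.14 J/s

R = Σλ_iE_i / (1 + Σλ_ih_i)
Numerator: 0.012×1.8 + 0.071×13 + 0.007×2.6 = 0.9628
Denominator: 1 + 0.012×34 + 0.071×79 + 0.007×7.5 = 7.069
R = 0.9628/7.069 = 0.1362 J/s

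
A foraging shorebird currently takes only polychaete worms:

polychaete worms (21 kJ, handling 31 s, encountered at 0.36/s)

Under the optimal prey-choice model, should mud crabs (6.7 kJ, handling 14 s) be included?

Intake rate on the current diet: R = (0.36×21) / (1 + 0.36×31) = 7.56/12.16 = 0.6217 kJ/s.
Profitability of mud crabs: 6.7/14 = 0.4786 kJ/s.
0.4786 < 0.6217, so adding mud crabs would lower the average — exclude it.

No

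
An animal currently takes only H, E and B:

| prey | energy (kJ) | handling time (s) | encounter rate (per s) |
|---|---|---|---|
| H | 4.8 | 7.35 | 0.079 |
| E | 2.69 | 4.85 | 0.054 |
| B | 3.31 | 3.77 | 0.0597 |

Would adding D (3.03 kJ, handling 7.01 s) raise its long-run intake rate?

Yes

Intake rate on the current diet: R = (0.079×4.8 + 0.054×2.69 + 0.0597×3.31) / (1 + 0.079×7.35 + 0.054×4.85 + 0.0597×3.77) = 0.7221/2.068 = 0.3492 kJ/s.
D: E/h = 3.03/7.01 = 0.4322 kJ/s.
Since 0.4322 > R, including D increases the long-run rate.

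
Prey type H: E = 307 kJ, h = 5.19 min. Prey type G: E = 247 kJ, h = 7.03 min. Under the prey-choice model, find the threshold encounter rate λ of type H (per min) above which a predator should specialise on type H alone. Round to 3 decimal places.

0.282 per min

At the threshold, the rate on type H alone equals the profitability of type G: λ·307/(1 + λ·5.19) = 247/7.03 = 35.14.
Rearranging, λ(307 − 35.14×5.19) = 35.14, so λ = 35.14/124.6 = 0.2819 per min.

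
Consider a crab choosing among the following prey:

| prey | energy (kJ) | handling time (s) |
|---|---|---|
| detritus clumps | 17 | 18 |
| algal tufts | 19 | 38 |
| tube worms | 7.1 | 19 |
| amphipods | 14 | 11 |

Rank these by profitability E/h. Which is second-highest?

detritus clumps

Profitability E/h (kJ/s): detritus clumps = 17/18 = 0.944, algal tufts = 19/38 = 0.5, tube worms = 7.1/19 = 0.374, amphipods = 14/11 = 1.27.
Ranked: amphipods > detritus clumps > algal tufts > tube worms.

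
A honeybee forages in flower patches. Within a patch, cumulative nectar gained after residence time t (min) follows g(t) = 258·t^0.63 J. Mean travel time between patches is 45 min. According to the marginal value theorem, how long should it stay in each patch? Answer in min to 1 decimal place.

76.6 min

Optimal t* satisfies g'(t*) = g(t*)/(T + t*).
g'(t) = 0.63·258·t^-0.37. Setting 0.63·258·t^-0.37 = 258·t^0.63/(45+t) gives 0.63(45+t) = t, so 0.37·t = 0.63×45.
t* = 0.63×45/0.37 = 76.62 min.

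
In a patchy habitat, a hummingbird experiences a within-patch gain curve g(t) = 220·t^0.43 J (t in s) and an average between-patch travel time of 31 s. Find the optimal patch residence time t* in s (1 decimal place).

23.4 s

Maximise g(t)/(T+t): set derivative to zero → g'(t)(T+t) = g(t).
g'(t) = 0.43·220·t^-0.57. Setting 0.43·220·t^-0.57 = 220·t^0.43/(31+t) gives 0.43(31+t) = t, so 0.57·t = 0.43×31.
t* = 0.43×31/0.57 = 23.39 s.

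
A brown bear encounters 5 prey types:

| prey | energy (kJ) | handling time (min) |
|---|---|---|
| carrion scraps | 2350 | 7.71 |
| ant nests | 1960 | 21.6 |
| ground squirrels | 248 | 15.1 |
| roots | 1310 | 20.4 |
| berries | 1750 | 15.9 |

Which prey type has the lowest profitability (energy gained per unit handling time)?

In descending order of E/h:
carrion scraps: 2350/7.71 = 305 kJ/min
berries: 1750/15.9 = 110 kJ/min
ant nests: 1960/21.6 = 90.7 kJ/min
roots: 1310/20.4 = 64.2 kJ/min
ground squirrels: 248/15.1 = 16.4 kJ/min

ground squirrels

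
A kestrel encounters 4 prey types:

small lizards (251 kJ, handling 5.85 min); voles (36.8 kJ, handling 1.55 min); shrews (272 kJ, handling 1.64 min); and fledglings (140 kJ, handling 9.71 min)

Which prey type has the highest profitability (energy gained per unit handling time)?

shrews

In descending order of E/h:
shrews: 272/1.64 = 166 kJ/min
small lizards: 251/5.85 = 42.9 kJ/min
voles: 36.8/1.55 = 23.7 kJ/min
fledglings: 140/9.71 = 14.4 kJ/min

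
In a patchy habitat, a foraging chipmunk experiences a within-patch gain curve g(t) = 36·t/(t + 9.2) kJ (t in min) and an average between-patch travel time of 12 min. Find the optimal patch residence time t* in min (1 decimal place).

By the marginal value theorem, leave when the instantaneous gain rate g'(t) equals the habitat-wide average g(t)/(T + t).
g'(t) = 36·9.2/(t + 9.2)². Setting 36·9.2/(t+9.2)² = 36t/[(t+9.2)(12+t)] gives 9.2(12+t) = t(t+9.2), so t² = 9.2×12 = 110.4.
t* = √110.4 = 10.51 min.

10.5 min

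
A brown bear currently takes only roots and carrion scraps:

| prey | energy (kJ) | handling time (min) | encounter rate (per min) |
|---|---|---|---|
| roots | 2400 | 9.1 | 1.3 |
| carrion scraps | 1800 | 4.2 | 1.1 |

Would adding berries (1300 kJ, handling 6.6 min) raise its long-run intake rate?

No

Intake rate on the current diet: R = (1.3×2400 + 1.1×1800) / (1 + 1.3×9.1 + 1.1×4.2) = 5100/17.45 = 292.3 kJ/min.
berries: E/h = 1300/6.6 = 197 kJ/min.
Since 197 < R, time spent handling berries is better spent searching.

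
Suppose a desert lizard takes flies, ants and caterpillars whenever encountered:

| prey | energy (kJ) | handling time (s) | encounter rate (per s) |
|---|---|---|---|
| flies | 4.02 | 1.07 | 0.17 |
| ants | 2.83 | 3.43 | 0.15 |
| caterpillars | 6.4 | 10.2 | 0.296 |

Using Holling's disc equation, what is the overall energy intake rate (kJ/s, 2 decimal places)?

Energy encountered per unit search time: 0.17×4.02 + 0.15×2.83 + 0.296×6.4 = 3.002 kJ/s.
Handling time per unit search time: 0.17×1.07 + 0.15×3.43 + 0.296×10.2 = 3.716.
Rate = 3.002/(1 + 3.716) = 0.6367 kJ/s.

0.64 kJ/s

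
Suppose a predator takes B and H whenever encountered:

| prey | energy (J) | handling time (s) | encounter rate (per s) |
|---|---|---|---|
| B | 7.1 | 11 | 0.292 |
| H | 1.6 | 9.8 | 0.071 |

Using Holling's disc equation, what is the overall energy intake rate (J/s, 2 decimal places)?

R = (0.292×7.1 + 0.071×1.6) / (1 + 0.292×11 + 0.071×9.8) = 2.187/4.908 = 0.4456 J/s.

0.45 J/s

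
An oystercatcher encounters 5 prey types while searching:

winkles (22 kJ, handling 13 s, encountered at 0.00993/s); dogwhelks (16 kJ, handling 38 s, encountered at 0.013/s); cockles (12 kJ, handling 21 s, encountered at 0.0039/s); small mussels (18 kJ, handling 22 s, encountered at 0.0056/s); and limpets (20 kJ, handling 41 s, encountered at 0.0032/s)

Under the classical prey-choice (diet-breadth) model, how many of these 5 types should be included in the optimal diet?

Rank by E/h (kJ/s): winkles 1.69, small mussels 0.818, cockles 0.571, limpets 0.488, dogwhelks 0.421. Include each in turn until the next type's E/h falls below the running intake rate.
Rate on top 1: 0.1935. small mussels: 0.818 > 0.1935 → include.
Rate on top 2: 0.2549. cockles: 0.571 > 0.2549 → include.
Rate on top 3: 0.2744. limpets: 0.488 > 0.2744 → include.
Rate on top 4: 0.2935. dogwhelks: 0.421 > 0.2935 → include.
Optimal diet: winkles, small mussels, cockles, limpets, dogwhelks — 5 of 5 types.

5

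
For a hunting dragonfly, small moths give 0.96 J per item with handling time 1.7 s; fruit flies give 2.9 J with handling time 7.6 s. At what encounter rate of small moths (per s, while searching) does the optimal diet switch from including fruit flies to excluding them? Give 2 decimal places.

1.23 per s

At the threshold, the rate on small moths alone equals the profitability of fruit flies: λ·0.96/(1 + λ·1.7) = 2.9/7.6 = 0.3816.
Rearranging, λ(0.96 − 0.3816×1.7) = 0.3816, so λ = 0.3816/0.3113 = 1.226 per s.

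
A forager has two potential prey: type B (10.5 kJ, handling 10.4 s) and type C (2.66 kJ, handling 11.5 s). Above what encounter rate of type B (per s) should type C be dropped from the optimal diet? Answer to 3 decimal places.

Drop type C once their profitability E₂/h₂ falls below the rate achievable on type B alone: E₂/h₂ = λE₁/(1 + λh₁).
Solve for λ: λE₁h₂ = E₂(1 + λh₁) → λ(E₁h₂ − E₂h₁) = E₂ → λ = E₂/(E₁h₂ − E₂h₁).
λ = 2.66/(10.5×11.5 − 2.66×10.4) = 2.66/93.09 = 0.02858 per s.

0.029 per s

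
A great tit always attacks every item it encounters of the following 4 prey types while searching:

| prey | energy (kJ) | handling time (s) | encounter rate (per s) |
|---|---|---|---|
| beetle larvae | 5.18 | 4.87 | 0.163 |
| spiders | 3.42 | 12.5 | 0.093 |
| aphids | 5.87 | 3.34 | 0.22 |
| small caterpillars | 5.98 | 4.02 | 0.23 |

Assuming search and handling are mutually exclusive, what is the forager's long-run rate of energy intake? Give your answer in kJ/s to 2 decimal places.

R = Σλ_iE_i / (1 + Σλ_ih_i)
Numerator: 0.163×5.18 + 0.093×3.42 + 0.22×5.87 + 0.23×5.98 = 3.829
Denominator: 1 + 0.163×4.87 + 0.093×12.5 + 0.22×3.34 + 0.23×4.02 = 4.616
R = 3.829/4.616 = 0.8296 kJ/s

0.83 kJ/s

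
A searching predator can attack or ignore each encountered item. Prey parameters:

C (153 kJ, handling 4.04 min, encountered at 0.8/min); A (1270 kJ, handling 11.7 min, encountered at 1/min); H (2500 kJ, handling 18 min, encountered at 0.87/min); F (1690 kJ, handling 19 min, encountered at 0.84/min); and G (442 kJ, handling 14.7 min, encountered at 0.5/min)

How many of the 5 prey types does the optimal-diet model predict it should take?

1

E/h in descending order: H 139, A 109, F 88.9, C 37.9, G 30.1 kJ/min. The optimal diet is the largest prefix of this list for which every included type satisfies E_i/h_i > R on the types above it.
Rate on top 1: 130.6. A: 109 < 130.6 → exclude; stop.
Optimal diet: H — 1 of 5 types.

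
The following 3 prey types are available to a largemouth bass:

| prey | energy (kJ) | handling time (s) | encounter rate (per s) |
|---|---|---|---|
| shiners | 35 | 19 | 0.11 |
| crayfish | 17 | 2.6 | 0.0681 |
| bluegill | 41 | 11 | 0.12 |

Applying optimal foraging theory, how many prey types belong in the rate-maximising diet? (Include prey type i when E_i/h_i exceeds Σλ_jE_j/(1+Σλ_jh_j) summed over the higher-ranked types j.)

Profitabilities (E/h, kJ/s): crayfish 6.54, bluegill 3.73, shiners 1.84. Add prey in this order while the next type's profitability exceeds the intake rate on those already taken.
Rate on top 1: 0.9836. bluegill: 3.73 > 0.9836 → include.
Rate on top 2: 2.434. shiners: 1.84 < 2.434 → exclude; stop.
Optimal diet: crayfish, bluegill — 2 of 3 types.

2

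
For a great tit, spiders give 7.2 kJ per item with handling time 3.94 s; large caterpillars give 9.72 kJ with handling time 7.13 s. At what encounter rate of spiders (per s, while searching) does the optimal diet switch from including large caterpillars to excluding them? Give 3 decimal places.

0.745 per s

The zero-one rule: include large caterpillars iff E₂/h₂ > λE₁/(1+λh₁). Equality gives the switch point.
λE₁h₂ = E₂ + λE₂h₁ ⇒ λ = E₂/(E₁h₂ − E₂h₁) = 9.72/(51.34 − 38.3) = 0.7454 per s.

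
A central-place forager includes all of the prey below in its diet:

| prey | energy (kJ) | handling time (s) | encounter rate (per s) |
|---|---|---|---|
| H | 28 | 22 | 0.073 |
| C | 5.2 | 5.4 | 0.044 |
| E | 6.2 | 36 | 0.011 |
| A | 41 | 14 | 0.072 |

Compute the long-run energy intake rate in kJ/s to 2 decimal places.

Energy encountered per unit search time: 0.073×28 + 0.044×5.2 + 0.011×6.2 + 0.072×41 = 5.293 kJ/s.
Handling time per unit search time: 0.073×22 + 0.044×5.4 + 0.011×36 + 0.072×14 = 3.248.
Rate = 5.293/(1 + 3.248) = 1.246 kJ/s.

1.25 kJ/s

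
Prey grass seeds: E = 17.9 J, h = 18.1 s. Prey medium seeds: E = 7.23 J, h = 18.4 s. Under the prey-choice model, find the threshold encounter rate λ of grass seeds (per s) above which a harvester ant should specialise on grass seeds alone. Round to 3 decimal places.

0.036 per s

At the threshold, the rate on grass seeds alone equals the profitability of medium seeds: λ·17.9/(1 + λ·18.1) = 7.23/18.4 = 0.3929.
Rearranging, λ(17.9 − 0.3929×18.1) = 0.3929, so λ = 0.3929/10.79 = 0.03642 per s.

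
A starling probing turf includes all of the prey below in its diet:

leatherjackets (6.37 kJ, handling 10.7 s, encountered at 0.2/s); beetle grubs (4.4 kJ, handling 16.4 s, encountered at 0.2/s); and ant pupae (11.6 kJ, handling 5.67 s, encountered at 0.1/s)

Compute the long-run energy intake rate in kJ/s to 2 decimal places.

0.47 kJ/s

Energy encountered per unit search time: 0.2×6.37 + 0.2×4.4 + 0.1×11.6 = 3.314 kJ/s.
Handling time per unit search time: 0.2×10.7 + 0.2×16.4 + 0.1×5.67 = 5.987.
Rate = 3.314/(1 + 5.987) = 0.4743 kJ/s.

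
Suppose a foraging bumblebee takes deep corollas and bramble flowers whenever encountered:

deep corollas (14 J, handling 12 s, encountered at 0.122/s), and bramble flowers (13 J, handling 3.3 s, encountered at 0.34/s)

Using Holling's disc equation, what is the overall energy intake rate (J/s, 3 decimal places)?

1.709 J/s

R = Σλ_iE_i / (1 + Σλ_ih_i)
Numerator: 0.122×14 + 0.34×13 = 6.128
Denominator: 1 + 0.122×12 + 0.34×3.3 = 3.586
R = 6.128/3.586 = 1.709 J/s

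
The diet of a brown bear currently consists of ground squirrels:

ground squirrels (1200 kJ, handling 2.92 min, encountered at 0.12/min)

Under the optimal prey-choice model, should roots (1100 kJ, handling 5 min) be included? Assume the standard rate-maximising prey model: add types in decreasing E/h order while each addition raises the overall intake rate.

Current rate: (0.12×1200)/(1 + 0.12×2.92) = 106.6 kJ/min.
Profitability of roots: 1100/5 = 220 kJ/min.
220 > 106.6, so adding roots raises the average — include it.

Yes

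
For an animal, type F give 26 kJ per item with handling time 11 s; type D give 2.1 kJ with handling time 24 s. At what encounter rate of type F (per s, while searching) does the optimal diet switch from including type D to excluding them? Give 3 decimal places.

0.003 per s

At the threshold, the rate on type F alone equals the profitability of type D: λ·26/(1 + λ·11) = 2.1/24 = 0.0875.
Rearranging, λ(26 − 0.0875×11) = 0.0875, so λ = 0.0875/25.04 = 0.003495 per s.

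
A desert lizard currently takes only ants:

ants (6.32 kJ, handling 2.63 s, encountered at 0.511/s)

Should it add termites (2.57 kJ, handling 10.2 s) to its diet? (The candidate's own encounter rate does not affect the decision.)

No

On ants alone, R = ΣλE/(1+Σλh) = 3.23/2.344 = 1.378 kJ/s.
termites: E/h = 2.57/10.2 = 0.252 kJ/s.
Since 0.252 < R, time spent handling termites is better spent searching.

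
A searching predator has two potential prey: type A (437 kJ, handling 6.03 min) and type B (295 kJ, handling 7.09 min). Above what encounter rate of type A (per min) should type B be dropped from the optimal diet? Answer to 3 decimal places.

0.224 per min

The zero-one rule: include type B iff E₂/h₂ > λE₁/(1+λh₁). Equality gives the switch point.
λE₁h₂ = E₂ + λE₂h₁ ⇒ λ = E₂/(E₁h₂ − E₂h₁) = 295/(3098 − 1779) = 0.2236 per min.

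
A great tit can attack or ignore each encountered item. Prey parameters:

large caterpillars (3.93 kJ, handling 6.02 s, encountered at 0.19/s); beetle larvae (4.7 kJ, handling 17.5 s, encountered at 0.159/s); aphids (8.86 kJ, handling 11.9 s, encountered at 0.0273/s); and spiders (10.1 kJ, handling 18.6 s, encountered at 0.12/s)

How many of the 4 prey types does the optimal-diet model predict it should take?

Profitabilities (E/h, kJ/s): aphids 0.745, large caterpillars 0.653, spiders 0.543, beetle larvae 0.269. Add prey in this order while the next type's profitability exceeds the intake rate on those already taken.
Rate on top 1: 0.1826. large caterpillars: 0.653 > 0.1826 → include.
Rate on top 2: 0.4004. spiders: 0.543 > 0.4004 → include.
Rate on top 3: 0.4681. beetle larvae: 0.269 < 0.4681 → exclude; stop.
Optimal diet: aphids, large caterpillars, spiders — 3 of 4 types.

3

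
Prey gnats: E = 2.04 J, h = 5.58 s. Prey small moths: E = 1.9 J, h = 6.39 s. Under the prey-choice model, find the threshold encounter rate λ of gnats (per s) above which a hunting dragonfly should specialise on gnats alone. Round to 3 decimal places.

The zero-one rule: include small moths iff E₂/h₂ > λE₁/(1+λh₁). Equality gives the switch point.
λE₁h₂ = E₂ + λE₂h₁ ⇒ λ = E₂/(E₁h₂ − E₂h₁) = 1.9/(13.04 − 10.6) = 0.7807 per s.

0.781 per s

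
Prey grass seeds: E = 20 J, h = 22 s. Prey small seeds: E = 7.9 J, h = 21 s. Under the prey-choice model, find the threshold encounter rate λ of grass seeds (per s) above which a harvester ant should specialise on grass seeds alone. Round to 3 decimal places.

0.032 per s

Drop small seeds once their profitability E₂/h₂ falls below the rate achievable on grass seeds alone: E₂/h₂ = λE₁/(1 + λh₁).
Solve for λ: λE₁h₂ = E₂(1 + λh₁) → λ(E₁h₂ − E₂h₁) = E₂ → λ = E₂/(E₁h₂ − E₂h₁).
λ = 7.9/(20×21 − 7.9×22) = 7.9/246.2 = 0.03209 per s.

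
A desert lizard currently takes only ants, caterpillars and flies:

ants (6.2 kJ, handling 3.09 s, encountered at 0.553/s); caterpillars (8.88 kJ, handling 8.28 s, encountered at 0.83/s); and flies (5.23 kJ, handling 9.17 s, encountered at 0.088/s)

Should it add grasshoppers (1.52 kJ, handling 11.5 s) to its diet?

No

Intake rate on the current diet: R = (0.553×6.2 + 0.83×8.88 + 0.088×5.23) / (1 + 0.553×3.09 + 0.83×8.28 + 0.088×9.17) = 11.26/10.39 = 1.084 kJ/s.
grasshoppers: E/h = 1.52/11.5 = 0.1322 kJ/s.
0.1322 < 1.084, so adding grasshoppers would lower the average — exclude it.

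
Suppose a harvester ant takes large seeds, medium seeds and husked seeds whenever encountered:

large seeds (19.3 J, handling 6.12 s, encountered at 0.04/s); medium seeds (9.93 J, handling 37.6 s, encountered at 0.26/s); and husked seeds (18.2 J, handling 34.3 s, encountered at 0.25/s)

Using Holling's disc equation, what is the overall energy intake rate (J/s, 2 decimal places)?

R = Σλ_iE_i / (1 + Σλ_ih_i)
Numerator: 0.04×19.3 + 0.26×9.93 + 0.25×18.2 = 7.904
Denominator: 1 + 0.04×6.12 + 0.26×37.6 + 0.25×34.3 = 19.6
R = 7.904/19.6 = 0.4033 J/s

0.40 J/s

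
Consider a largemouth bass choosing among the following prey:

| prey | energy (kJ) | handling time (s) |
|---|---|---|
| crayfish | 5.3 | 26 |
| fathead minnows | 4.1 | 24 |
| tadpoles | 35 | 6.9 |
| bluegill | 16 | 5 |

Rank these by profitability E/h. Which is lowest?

Profitability E/h (kJ/s): crayfish = 5.3/26 = 0.204, fathead minnows = 4.1/24 = 0.171, tadpoles = 35/6.9 = 5.07, bluegill = 16/5 = 3.2.
Ranked: tadpoles > bluegill > crayfish > fathead minnows.

fathead minnows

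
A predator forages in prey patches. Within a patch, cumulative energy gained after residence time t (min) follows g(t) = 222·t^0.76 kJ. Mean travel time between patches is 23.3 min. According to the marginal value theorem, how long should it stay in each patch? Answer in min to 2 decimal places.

Optimal t* satisfies g'(t*) = g(t*)/(T + t*).
g'(t) = 0.76·222·t^-0.24. Setting 0.76·222·t^-0.24 = 222·t^0.76/(23.3+t) gives 0.76(23.3+t) = t, so 0.24·t = 0.76×23.3.
t* = 0.76×23.3/0.24 = 73.78 min.

73.78 min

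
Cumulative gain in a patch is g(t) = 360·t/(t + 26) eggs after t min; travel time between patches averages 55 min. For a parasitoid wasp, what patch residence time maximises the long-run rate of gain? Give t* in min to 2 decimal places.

37.82 min

Optimal t* satisfies g'(t*) = g(t*)/(T + t*).
g'(t) = 360·26/(t + 26)². Setting 360·26/(t+26)² = 360t/[(t+26)(55+t)] gives 26(55+t) = t(t+26), so t² = 26×55 = 1430.
t* = √1430 = 37.82 min.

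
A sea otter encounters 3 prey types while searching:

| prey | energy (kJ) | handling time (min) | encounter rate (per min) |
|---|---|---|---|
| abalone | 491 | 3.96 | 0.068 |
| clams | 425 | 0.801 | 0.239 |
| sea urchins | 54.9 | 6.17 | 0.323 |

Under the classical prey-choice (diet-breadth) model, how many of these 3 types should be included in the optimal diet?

2

E/h in descending order: clams 531, abalone 124, sea urchins 8.9 kJ/min. The optimal diet is the largest prefix of this list for which every included type satisfies E_i/h_i > R on the types above it.
Rate on top 1: 85.25. abalone: 124 > 85.25 → include.
Rate on top 2: 92.39. sea urchins: 8.9 < 92.39 → exclude; stop.
Optimal diet: clams, abalone — 2 of 3 types.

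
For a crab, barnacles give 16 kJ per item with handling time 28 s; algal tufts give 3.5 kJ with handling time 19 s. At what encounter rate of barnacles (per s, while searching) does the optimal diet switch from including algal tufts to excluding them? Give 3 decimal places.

The zero-one rule: include algal tufts iff E₂/h₂ > λE₁/(1+λh₁). Equality gives the switch point.
λE₁h₂ = E₂ + λE₂h₁ ⇒ λ = E₂/(E₁h₂ − E₂h₁) = 3.5/(304 − 98) = 0.01699 per s.

0.017 per s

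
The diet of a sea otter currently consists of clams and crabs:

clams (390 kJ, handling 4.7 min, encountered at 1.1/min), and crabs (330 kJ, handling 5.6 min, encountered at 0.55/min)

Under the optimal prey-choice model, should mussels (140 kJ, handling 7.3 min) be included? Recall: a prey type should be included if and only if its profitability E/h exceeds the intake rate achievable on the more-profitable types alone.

No

Current rate: (1.1×390 + 0.55×330)/(1 + 1.1×4.7 + 0.55×5.6) = 66 kJ/min.
mussels: E/h = 140/7.3 = 19.18 kJ/min.
19.18 < 66, so adding mussels would lower the average — exclude it.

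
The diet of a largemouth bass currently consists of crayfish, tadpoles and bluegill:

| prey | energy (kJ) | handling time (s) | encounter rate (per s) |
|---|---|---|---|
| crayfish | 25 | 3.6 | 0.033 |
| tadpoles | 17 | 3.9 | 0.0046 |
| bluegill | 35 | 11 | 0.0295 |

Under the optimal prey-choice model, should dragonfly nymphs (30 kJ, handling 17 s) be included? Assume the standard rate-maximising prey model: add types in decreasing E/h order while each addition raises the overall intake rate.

Intake rate on the current diet: R = (0.033×25 + 0.0046×17 + 0.0295×35) / (1 + 0.033×3.6 + 0.0046×3.9 + 0.0295×11) = 1.936/1.461 = 1.325 kJ/s.
Profitability of dragonfly nymphs: 30/17 = 1.765 kJ/s.
Since 1.765 > R, including dragonfly nymphs increases the long-run rate.

Yes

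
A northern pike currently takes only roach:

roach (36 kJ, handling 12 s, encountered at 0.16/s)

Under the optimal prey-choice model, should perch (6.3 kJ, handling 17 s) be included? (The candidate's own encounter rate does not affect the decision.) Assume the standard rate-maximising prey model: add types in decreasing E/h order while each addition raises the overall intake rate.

No

Current rate: (0.16×36)/(1 + 0.16×12) = 1.973 kJ/s.
perch: E/h = 6.3/17 = 0.3706 kJ/s.
Since 0.3706 < R, time spent handling perch is better spent searching.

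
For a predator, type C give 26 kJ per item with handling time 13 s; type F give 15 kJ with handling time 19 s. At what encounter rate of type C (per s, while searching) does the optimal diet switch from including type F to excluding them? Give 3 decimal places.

The zero-one rule: include type F iff E₂/h₂ > λE₁/(1+λh₁). Equality gives the switch point.
λE₁h₂ = E₂ + λE₂h₁ ⇒ λ = E₂/(E₁h₂ − E₂h₁) = 15/(494 − 195) = 0.05017 per s.

0.050 per s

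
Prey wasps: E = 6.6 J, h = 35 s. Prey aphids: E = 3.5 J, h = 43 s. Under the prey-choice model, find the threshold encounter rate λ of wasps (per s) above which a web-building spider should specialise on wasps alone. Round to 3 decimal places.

0.022 per s

Drop aphids once their profitability E₂/h₂ falls below the rate achievable on wasps alone: E₂/h₂ = λE₁/(1 + λh₁).
Solve for λ: λE₁h₂ = E₂(1 + λh₁) → λ(E₁h₂ − E₂h₁) = E₂ → λ = E₂/(E₁h₂ − E₂h₁).
λ = 3.5/(6.6×43 − 3.5×35) = 3.5/161.3 = 0.0217 per s.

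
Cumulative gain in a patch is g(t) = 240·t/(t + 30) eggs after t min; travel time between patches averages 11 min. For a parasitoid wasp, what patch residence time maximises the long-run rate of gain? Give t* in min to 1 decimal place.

Optimal t* satisfies g'(t*) = g(t*)/(T + t*).
g'(t) = 240·30/(t + 30)². Setting 240·30/(t+30)² = 240t/[(t+30)(11+t)] gives 30(11+t) = t(t+30), so t² = 30×11 = 330.
t* = √330 = 18.17 min.

18.2 min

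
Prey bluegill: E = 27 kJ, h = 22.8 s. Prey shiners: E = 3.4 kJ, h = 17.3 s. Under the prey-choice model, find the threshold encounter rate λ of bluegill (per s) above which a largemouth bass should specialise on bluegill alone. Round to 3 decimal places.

0.009 per s

The zero-one rule: include shiners iff E₂/h₂ > λE₁/(1+λh₁). Equality gives the switch point.
λE₁h₂ = E₂ + λE₂h₁ ⇒ λ = E₂/(E₁h₂ − E₂h₁) = 3.4/(467.1 − 77.52) = 0.008727 per s.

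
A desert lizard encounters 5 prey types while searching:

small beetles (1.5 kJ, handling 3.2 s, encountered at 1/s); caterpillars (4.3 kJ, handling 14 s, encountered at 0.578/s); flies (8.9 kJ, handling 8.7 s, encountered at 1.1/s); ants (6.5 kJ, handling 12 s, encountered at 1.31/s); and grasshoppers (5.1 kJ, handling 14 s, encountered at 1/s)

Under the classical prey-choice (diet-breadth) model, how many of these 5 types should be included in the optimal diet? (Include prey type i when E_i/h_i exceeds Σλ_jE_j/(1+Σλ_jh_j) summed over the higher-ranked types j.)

E/h in descending order: flies 1.02, ants 0.542, small beetles 0.469, grasshoppers 0.364, caterpillars 0.307 kJ/s. The optimal diet is the largest prefix of this list for which every included type satisfies E_i/h_i > R on the types above it.
Rate on top 1: 0.9262. ants: 0.542 < 0.9262 → exclude; stop.
Optimal diet: flies — 1 of 5 types.

1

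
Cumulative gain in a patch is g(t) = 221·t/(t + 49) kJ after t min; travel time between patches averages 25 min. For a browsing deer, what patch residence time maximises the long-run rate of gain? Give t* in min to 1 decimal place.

35.0 min

Optimal t* satisfies g'(t*) = g(t*)/(T + t*).
g'(t) = 221·49/(t + 49)². Setting 221·49/(t+49)² = 221t/[(t+49)(25+t)] gives 49(25+t) = t(t+49), so t² = 49×25 = 1225.
t* = √1225 = 35 min.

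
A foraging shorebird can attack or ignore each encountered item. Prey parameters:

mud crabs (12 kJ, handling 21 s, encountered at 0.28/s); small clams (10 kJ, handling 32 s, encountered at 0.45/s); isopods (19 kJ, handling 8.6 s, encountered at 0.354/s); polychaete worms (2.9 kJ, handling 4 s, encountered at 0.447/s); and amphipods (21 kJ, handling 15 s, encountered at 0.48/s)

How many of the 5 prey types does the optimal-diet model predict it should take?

1

Rank by E/h (kJ/s): isopods 2.21, amphipods 1.4, polychaete worms 0.725, mud crabs 0.571, small clams 0.312. Include each in turn until the next type's E/h falls below the running intake rate.
Rate on top 1: 1.663. amphipods: 1.4 < 1.663 → exclude; stop.
Optimal diet: isopods — 1 of 5 types.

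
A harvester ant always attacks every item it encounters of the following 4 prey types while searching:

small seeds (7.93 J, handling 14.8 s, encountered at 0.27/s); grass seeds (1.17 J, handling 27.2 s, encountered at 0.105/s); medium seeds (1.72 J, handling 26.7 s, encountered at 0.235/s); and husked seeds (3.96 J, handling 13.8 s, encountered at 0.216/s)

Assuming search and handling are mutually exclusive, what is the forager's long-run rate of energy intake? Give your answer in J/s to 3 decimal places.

R = (0.27×7.93 + 0.105×1.17 + 0.235×1.72 + 0.216×3.96) / (1 + 0.27×14.8 + 0.105×27.2 + 0.235×26.7 + 0.216×13.8) = 3.524/17.11 = 0.206 J/s.

0.206 J/s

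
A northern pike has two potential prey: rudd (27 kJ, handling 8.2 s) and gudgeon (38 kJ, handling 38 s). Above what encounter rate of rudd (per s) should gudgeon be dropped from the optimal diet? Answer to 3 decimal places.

0.053 per s

Drop gudgeon once their profitability E₂/h₂ falls below the rate achievable on rudd alone: E₂/h₂ = λE₁/(1 + λh₁).
Solve for λ: λE₁h₂ = E₂(1 + λh₁) → λ(E₁h₂ − E₂h₁) = E₂ → λ = E₂/(E₁h₂ − E₂h₁).
λ = 38/(27×38 − 38×8.2) = 38/714.4 = 0.05319 per s.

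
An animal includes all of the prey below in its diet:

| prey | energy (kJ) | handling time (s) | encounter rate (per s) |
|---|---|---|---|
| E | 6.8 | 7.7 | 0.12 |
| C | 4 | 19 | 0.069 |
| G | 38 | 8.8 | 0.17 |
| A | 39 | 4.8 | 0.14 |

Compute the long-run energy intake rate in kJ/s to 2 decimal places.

2.41 kJ/s

Energy encountered per unit search time: 0.12×6.8 + 0.069×4 + 0.17×38 + 0.14×39 = 13.01 kJ/s.
Handling time per unit search time: 0.12×7.7 + 0.069×19 + 0.17×8.8 + 0.14×4.8 = 4.403.
Rate = 13.01/(1 + 4.403) = 2.408 kJ/s.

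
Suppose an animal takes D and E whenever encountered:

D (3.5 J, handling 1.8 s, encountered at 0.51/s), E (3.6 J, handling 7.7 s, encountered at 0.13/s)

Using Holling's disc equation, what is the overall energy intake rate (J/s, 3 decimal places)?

Energy encountered per unit search time: 0.51×3.5 + 0.13×3.6 = 2.253 J/s.
Handling time per unit search time: 0.51×1.8 + 0.13×7.7 = 1.919.
Rate = 2.253/(1 + 1.919) = 0.7718 J/s.

0.772 J/s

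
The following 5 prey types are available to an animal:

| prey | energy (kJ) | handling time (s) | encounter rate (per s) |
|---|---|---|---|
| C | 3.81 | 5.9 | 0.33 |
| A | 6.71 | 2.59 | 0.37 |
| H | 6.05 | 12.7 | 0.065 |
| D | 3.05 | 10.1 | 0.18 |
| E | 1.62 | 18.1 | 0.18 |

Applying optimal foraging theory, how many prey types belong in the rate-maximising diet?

1

E/h in descending order: A 2.59, C 0.646, H 0.476, D 0.302, E 0.0895 kJ/s. The optimal diet is the largest prefix of this list for which every included type satisfies E_i/h_i > R on the types above it.
Rate on top 1: 1.268. C: 0.646 < 1.268 → exclude; stop.
Optimal diet: A — 1 of 5 types.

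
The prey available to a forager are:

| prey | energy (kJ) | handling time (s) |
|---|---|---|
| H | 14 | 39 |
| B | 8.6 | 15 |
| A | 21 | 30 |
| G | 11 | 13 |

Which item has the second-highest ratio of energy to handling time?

A

In descending order of E/h:
G: 11/13 = 0.846 kJ/s
A: 21/30 = 0.7 kJ/s
B: 8.6/15 = 0.573 kJ/s
H: 14/39 = 0.359 kJ/s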